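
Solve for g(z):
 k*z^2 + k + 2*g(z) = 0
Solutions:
 g(z) = k*(-z^2 - 1)/2


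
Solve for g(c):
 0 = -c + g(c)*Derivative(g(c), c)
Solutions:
 g(c) = -sqrt(C1 + c^2)
 g(c) = sqrt(C1 + c^2)


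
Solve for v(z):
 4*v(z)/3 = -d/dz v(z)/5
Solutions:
 v(z) = C1*exp(-20*z/3)


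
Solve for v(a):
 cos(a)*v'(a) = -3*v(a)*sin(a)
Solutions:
 v(a) = C1*cos(a)^3


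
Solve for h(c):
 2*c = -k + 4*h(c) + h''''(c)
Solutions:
 h(c) = c/2 + k/4 + (C1*sin(c) + C2*cos(c))*exp(-c) + (C3*sin(c) + C4*cos(c))*exp(c)


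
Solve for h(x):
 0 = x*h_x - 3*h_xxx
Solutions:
 h(x) = C1 + Integral(C2*airyai(3^(2/3)*x/3) + C3*airybi(3^(2/3)*x/3), x)


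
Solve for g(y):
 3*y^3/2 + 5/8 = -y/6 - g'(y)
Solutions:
 g(y) = C1 - 3*y^4/8 - y^2/12 - 5*y/8


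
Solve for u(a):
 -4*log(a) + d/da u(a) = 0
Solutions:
 u(a) = C1 + 4*a*log(a) - 4*a


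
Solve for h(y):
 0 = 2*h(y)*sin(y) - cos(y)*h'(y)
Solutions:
 h(y) = C1/cos(y)^2


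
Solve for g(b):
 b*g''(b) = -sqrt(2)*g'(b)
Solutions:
 g(b) = C1 + C2*b^(1 - sqrt(2))


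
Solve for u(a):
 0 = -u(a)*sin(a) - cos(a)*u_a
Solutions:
 u(a) = C1*cos(a)


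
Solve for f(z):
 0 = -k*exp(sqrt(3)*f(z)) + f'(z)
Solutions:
 f(z) = sqrt(3)*(2*log(-1/(C1 + k*z)) - log(3))/6


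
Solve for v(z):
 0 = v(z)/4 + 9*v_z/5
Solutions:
 v(z) = C1*exp(-5*z/36)


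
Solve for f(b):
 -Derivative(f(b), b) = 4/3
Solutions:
 f(b) = C1 - 4*b/3


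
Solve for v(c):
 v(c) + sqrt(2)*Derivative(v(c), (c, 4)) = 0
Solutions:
 v(c) = (C1*sin(2^(3/8)*c/2) + C2*cos(2^(3/8)*c/2))*exp(-2^(3/8)*c/2) + (C3*sin(2^(3/8)*c/2) + C4*cos(2^(3/8)*c/2))*exp(2^(3/8)*c/2)


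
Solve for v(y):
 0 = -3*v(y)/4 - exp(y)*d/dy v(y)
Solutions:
 v(y) = C1*exp(3*exp(-y)/4)


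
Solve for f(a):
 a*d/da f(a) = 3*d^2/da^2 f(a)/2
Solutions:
 f(a) = C1 + C2*erfi(sqrt(3)*a/3)


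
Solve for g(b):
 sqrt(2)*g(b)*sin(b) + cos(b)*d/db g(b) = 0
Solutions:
 g(b) = C1*cos(b)^(sqrt(2))


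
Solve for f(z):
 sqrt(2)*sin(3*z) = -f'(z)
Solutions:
 f(z) = C1 + sqrt(2)*cos(3*z)/3


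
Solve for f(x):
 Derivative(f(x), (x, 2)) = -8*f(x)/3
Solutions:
 f(x) = C1*sin(2*sqrt(6)*x/3) + C2*cos(2*sqrt(6)*x/3)


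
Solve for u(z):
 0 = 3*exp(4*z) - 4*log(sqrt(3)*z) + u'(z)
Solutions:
 u(z) = C1 + 4*z*log(z) + 2*z*(-2 + log(3)) - 3*exp(4*z)/4


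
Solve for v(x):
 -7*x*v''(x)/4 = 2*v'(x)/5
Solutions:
 v(x) = C1 + C2*x^(27/35)


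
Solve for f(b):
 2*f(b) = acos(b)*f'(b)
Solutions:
 f(b) = C1*exp(2*Integral(1/acos(b), b))


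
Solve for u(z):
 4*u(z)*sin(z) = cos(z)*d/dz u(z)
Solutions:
 u(z) = C1/cos(z)^4


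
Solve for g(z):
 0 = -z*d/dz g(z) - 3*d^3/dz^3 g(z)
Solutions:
 g(z) = C1 + Integral(C2*airyai(-3^(2/3)*z/3) + C3*airybi(-3^(2/3)*z/3), z)


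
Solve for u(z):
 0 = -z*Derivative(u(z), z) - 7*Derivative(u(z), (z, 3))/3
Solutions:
 u(z) = C1 + Integral(C2*airyai(-3^(1/3)*7^(2/3)*z/7) + C3*airybi(-3^(1/3)*7^(2/3)*z/7), z)


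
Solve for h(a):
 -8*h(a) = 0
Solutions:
 h(a) = 0


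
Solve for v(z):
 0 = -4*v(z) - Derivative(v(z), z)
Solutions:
 v(z) = C1*exp(-4*z)


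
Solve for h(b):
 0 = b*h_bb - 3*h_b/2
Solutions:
 h(b) = C1 + C2*b^(5/2)


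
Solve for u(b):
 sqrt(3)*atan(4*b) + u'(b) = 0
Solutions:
 u(b) = C1 - sqrt(3)*(b*atan(4*b) - log(16*b^2 + 1)/8)


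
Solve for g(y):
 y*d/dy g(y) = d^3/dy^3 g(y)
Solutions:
 g(y) = C1 + Integral(C2*airyai(y) + C3*airybi(y), y)


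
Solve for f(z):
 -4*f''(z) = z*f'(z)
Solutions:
 f(z) = C1 + C2*erf(sqrt(2)*z/4)


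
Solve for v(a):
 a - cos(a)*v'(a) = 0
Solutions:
 v(a) = C1 + Integral(a/cos(a), a)


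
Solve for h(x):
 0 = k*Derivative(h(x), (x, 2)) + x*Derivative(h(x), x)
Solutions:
 h(x) = C1 + C2*sqrt(k)*erf(sqrt(2)*x*sqrt(1/k)/2)


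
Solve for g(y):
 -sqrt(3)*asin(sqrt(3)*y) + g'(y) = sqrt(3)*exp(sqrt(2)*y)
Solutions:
 g(y) = C1 + sqrt(3)*(y*asin(sqrt(3)*y) + sqrt(3)*sqrt(1 - 3*y^2)/3) + sqrt(6)*exp(sqrt(2)*y)/2


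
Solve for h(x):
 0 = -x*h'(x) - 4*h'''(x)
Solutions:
 h(x) = C1 + Integral(C2*airyai(-2^(1/3)*x/2) + C3*airybi(-2^(1/3)*x/2), x)


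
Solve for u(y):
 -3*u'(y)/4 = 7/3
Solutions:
 u(y) = C1 - 28*y/9


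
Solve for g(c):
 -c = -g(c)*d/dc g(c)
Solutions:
 g(c) = -sqrt(C1 + c^2)
 g(c) = sqrt(C1 + c^2)


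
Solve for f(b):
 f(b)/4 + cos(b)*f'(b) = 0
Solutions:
 f(b) = C1*(sin(b) - 1)^(1/8)/(sin(b) + 1)^(1/8)


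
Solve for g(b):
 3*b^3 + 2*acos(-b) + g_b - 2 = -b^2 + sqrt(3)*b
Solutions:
 g(b) = C1 - 3*b^4/4 - b^3/3 + sqrt(3)*b^2/2 - 2*b*acos(-b) + 2*b - 2*sqrt(1 - b^2)


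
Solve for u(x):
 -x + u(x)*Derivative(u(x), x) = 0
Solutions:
 u(x) = -sqrt(C1 + x^2)
 u(x) = sqrt(C1 + x^2)


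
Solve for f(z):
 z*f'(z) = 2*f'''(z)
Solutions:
 f(z) = C1 + Integral(C2*airyai(2^(2/3)*z/2) + C3*airybi(2^(2/3)*z/2), z)


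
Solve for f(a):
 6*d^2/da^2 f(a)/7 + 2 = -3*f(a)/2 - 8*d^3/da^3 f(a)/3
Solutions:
 f(a) = C1*exp(a*(-6 + 3*3^(1/3)/(14*sqrt(2422) + 689)^(1/3) + 3^(2/3)*(14*sqrt(2422) + 689)^(1/3))/56)*sin(3*3^(1/6)*a*(-(14*sqrt(2422) + 689)^(1/3) + 3^(2/3)/(14*sqrt(2422) + 689)^(1/3))/56) + C2*exp(a*(-6 + 3*3^(1/3)/(14*sqrt(2422) + 689)^(1/3) + 3^(2/3)*(14*sqrt(2422) + 689)^(1/3))/56)*cos(3*3^(1/6)*a*(-(14*sqrt(2422) + 689)^(1/3) + 3^(2/3)/(14*sqrt(2422) + 689)^(1/3))/56) + C3*exp(-a*(3*3^(1/3)/(14*sqrt(2422) + 689)^(1/3) + 3 + 3^(2/3)*(14*sqrt(2422) + 689)^(1/3))/28) - 4/3


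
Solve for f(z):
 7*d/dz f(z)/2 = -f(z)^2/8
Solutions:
 f(z) = 28/(C1 + z)


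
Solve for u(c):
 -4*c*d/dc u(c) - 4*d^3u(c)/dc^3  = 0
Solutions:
 u(c) = C1 + Integral(C2*airyai(-c) + C3*airybi(-c), c)


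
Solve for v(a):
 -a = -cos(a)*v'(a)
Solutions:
 v(a) = C1 + Integral(a/cos(a), a)


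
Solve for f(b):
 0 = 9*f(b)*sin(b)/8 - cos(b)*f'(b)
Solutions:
 f(b) = C1/cos(b)^(9/8)


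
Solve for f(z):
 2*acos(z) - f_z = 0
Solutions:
 f(z) = C1 + 2*z*acos(z) - 2*sqrt(1 - z^2)


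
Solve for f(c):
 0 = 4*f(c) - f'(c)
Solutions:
 f(c) = C1*exp(4*c)


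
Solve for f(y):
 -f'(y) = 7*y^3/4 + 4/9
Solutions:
 f(y) = C1 - 7*y^4/16 - 4*y/9


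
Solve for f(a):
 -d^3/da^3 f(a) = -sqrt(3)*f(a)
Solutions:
 f(a) = C3*exp(3^(1/6)*a) + (C1*sin(3^(2/3)*a/2) + C2*cos(3^(2/3)*a/2))*exp(-3^(1/6)*a/2)


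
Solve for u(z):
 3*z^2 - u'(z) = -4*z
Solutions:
 u(z) = C1 + z^3 + 2*z^2


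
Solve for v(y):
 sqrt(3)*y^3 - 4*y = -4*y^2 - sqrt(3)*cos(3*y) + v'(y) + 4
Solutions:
 v(y) = C1 + sqrt(3)*y^4/4 + 4*y^3/3 - 2*y^2 - 4*y + sqrt(3)*sin(3*y)/3


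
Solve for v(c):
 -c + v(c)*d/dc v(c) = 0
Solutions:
 v(c) = -sqrt(C1 + c^2)
 v(c) = sqrt(C1 + c^2)


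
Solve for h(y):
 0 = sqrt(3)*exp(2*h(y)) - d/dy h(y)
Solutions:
 h(y) = log(-sqrt(-1/(C1 + sqrt(3)*y))) - log(2)/2
 h(y) = log(-1/(C1 + sqrt(3)*y))/2 - log(2)/2


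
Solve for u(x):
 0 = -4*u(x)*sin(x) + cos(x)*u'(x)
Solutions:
 u(x) = C1/cos(x)^4


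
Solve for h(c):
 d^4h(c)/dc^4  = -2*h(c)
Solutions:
 h(c) = (C1*sin(2^(3/4)*c/2) + C2*cos(2^(3/4)*c/2))*exp(-2^(3/4)*c/2) + (C3*sin(2^(3/4)*c/2) + C4*cos(2^(3/4)*c/2))*exp(2^(3/4)*c/2)


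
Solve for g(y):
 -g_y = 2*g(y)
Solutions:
 g(y) = C1*exp(-2*y)


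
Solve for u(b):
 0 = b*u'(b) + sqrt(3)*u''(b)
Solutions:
 u(b) = C1 + C2*erf(sqrt(2)*3^(3/4)*b/6)


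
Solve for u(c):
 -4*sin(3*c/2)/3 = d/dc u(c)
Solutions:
 u(c) = C1 + 8*cos(3*c/2)/9


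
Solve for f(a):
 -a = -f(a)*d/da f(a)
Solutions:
 f(a) = -sqrt(C1 + a^2)
 f(a) = sqrt(C1 + a^2)


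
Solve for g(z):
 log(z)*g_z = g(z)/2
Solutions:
 g(z) = C1*exp(li(z)/2)


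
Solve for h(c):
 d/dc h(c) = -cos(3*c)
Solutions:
 h(c) = C1 - sin(3*c)/3


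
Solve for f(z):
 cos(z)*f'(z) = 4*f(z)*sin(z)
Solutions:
 f(z) = C1/cos(z)^4


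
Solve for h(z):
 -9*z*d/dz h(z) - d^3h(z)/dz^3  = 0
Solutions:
 h(z) = C1 + Integral(C2*airyai(-3^(2/3)*z) + C3*airybi(-3^(2/3)*z), z)


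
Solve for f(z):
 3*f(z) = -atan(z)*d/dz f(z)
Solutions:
 f(z) = C1*exp(-3*Integral(1/atan(z), z))


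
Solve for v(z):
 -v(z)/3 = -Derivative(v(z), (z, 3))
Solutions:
 v(z) = C3*exp(3^(2/3)*z/3) + (C1*sin(3^(1/6)*z/2) + C2*cos(3^(1/6)*z/2))*exp(-3^(2/3)*z/6)


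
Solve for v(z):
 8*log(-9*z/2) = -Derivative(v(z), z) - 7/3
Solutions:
 v(z) = C1 - 8*z*log(-z) + z*(-16*log(3) + 8*log(2) + 17/3)


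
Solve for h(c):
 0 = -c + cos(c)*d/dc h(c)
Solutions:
 h(c) = C1 + Integral(c/cos(c), c)


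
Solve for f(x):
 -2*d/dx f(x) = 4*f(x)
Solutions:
 f(x) = C1*exp(-2*x)


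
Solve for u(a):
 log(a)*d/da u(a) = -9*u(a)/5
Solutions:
 u(a) = C1*exp(-9*li(a)/5)


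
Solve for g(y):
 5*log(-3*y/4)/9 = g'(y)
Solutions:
 g(y) = C1 + 5*y*log(-y)/9 + 5*y*(-2*log(2) - 1 + log(3))/9


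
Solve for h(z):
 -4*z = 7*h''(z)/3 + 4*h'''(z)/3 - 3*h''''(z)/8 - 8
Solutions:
 h(z) = C1 + C2*z + C3*exp(2*z*(8 - sqrt(190))/9) + C4*exp(2*z*(8 + sqrt(190))/9) - 2*z^3/7 + 108*z^2/49


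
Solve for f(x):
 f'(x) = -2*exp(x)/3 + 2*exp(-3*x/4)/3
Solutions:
 f(x) = C1 - 2*exp(x)/3 - 8*exp(-3*x/4)/9


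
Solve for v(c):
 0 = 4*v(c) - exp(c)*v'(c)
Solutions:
 v(c) = C1*exp(-4*exp(-c))


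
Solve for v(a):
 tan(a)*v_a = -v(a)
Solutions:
 v(a) = C1/sin(a)


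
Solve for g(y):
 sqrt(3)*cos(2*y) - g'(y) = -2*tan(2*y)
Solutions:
 g(y) = C1 - log(cos(2*y)) + sqrt(3)*sin(2*y)/2


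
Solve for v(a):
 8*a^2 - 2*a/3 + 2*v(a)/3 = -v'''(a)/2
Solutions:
 v(a) = C3*exp(-6^(2/3)*a/3) - 12*a^2 + a + (C1*sin(2^(2/3)*3^(1/6)*a/2) + C2*cos(2^(2/3)*3^(1/6)*a/2))*exp(6^(2/3)*a/6)


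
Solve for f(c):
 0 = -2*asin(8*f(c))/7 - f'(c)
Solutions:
 Integral(1/asin(8*_y), (_y, f(c))) = C1 - 2*c/7


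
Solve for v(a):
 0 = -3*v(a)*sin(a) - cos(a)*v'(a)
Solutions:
 v(a) = C1*cos(a)^3


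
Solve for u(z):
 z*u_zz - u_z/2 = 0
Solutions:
 u(z) = C1 + C2*z^(3/2)


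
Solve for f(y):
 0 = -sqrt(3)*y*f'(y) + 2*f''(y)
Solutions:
 f(y) = C1 + C2*erfi(3^(1/4)*y/2)


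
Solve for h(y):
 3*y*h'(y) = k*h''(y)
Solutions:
 h(y) = C1 + C2*erf(sqrt(6)*y*sqrt(-1/k)/2)/sqrt(-1/k)


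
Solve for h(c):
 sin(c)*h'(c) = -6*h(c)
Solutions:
 h(c) = C1*(cos(c)^3 + 3*cos(c)^2 + 3*cos(c) + 1)/(cos(c)^3 - 3*cos(c)^2 + 3*cos(c) - 1)


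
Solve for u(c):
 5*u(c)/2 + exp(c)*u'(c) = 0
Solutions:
 u(c) = C1*exp(5*exp(-c)/2)


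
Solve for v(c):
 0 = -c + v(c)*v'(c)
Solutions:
 v(c) = -sqrt(C1 + c^2)
 v(c) = sqrt(C1 + c^2)


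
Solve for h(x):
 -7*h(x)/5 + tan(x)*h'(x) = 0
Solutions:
 h(x) = C1*sin(x)^(7/5)


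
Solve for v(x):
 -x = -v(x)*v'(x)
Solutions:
 v(x) = -sqrt(C1 + x^2)
 v(x) = sqrt(C1 + x^2)


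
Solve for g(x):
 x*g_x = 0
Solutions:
 g(x) = C1


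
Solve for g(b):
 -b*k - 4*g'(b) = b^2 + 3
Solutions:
 g(b) = C1 - b^3/12 - b^2*k/8 - 3*b/4


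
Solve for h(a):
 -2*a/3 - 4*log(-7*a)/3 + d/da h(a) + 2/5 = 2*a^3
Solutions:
 h(a) = C1 + a^4/2 + a^2/3 + 4*a*log(-a)/3 + 2*a*(-13 + 10*log(7))/15


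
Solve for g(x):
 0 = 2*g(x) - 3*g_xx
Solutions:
 g(x) = C1*exp(-sqrt(6)*x/3) + C2*exp(sqrt(6)*x/3)


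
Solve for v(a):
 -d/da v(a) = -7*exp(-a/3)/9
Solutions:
 v(a) = C1 - 7*exp(-a/3)/3


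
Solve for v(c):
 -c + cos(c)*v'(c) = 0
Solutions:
 v(c) = C1 + Integral(c/cos(c), c)


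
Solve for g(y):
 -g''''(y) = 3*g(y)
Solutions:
 g(y) = (C1*sin(sqrt(2)*3^(1/4)*y/2) + C2*cos(sqrt(2)*3^(1/4)*y/2))*exp(-sqrt(2)*3^(1/4)*y/2) + (C3*sin(sqrt(2)*3^(1/4)*y/2) + C4*cos(sqrt(2)*3^(1/4)*y/2))*exp(sqrt(2)*3^(1/4)*y/2)


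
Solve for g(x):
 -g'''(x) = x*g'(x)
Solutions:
 g(x) = C1 + Integral(C2*airyai(-x) + C3*airybi(-x), x)


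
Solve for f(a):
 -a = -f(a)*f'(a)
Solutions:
 f(a) = -sqrt(C1 + a^2)
 f(a) = sqrt(C1 + a^2)


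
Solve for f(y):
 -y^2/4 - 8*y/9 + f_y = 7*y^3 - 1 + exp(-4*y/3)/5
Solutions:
 f(y) = C1 + 7*y^4/4 + y^3/12 + 4*y^2/9 - y - 3*exp(-4*y/3)/20


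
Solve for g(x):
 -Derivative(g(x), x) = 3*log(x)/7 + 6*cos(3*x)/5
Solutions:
 g(x) = C1 - 3*x*log(x)/7 + 3*x/7 - 2*sin(3*x)/5


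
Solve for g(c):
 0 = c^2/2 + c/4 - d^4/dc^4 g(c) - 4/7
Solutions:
 g(c) = C1 + C2*c + C3*c^2 + C4*c^3 + c^6/720 + c^5/480 - c^4/42


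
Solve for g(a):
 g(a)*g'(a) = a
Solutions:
 g(a) = -sqrt(C1 + a^2)
 g(a) = sqrt(C1 + a^2)


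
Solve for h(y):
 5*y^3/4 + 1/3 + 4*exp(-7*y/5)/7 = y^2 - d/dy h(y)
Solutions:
 h(y) = C1 - 5*y^4/16 + y^3/3 - y/3 + 20*exp(-7*y/5)/49


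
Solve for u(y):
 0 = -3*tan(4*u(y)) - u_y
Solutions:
 u(y) = -asin(C1*exp(-12*y))/4 + pi/4
 u(y) = asin(C1*exp(-12*y))/4


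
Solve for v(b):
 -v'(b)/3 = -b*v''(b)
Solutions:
 v(b) = C1 + C2*b^(4/3)


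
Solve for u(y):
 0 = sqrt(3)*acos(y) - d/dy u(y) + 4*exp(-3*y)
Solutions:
 u(y) = C1 + sqrt(3)*y*acos(y) - sqrt(3)*sqrt(1 - y^2) - 4*exp(-3*y)/3


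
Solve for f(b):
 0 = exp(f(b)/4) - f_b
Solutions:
 f(b) = 4*log(-1/(C1 + b)) + 8*log(2)


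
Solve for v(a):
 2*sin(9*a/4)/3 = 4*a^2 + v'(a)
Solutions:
 v(a) = C1 - 4*a^3/3 - 8*cos(9*a/4)/27


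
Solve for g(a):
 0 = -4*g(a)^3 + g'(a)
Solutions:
 g(a) = -sqrt(2)*sqrt(-1/(C1 + 4*a))/2
 g(a) = sqrt(2)*sqrt(-1/(C1 + 4*a))/2


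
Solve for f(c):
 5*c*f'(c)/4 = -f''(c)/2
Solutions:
 f(c) = C1 + C2*erf(sqrt(5)*c/2)


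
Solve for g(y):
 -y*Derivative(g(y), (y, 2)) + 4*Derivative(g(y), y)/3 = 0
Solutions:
 g(y) = C1 + C2*y^(7/3)


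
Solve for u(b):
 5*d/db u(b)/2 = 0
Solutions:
 u(b) = C1


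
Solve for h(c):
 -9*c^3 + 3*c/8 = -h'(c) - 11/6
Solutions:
 h(c) = C1 + 9*c^4/4 - 3*c^2/16 - 11*c/6


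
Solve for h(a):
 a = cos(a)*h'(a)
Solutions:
 h(a) = C1 + Integral(a/cos(a), a)


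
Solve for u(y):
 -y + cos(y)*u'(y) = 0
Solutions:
 u(y) = C1 + Integral(y/cos(y), y)


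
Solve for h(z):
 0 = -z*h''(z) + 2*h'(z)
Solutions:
 h(z) = C1 + C2*z^3


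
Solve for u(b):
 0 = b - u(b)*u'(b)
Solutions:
 u(b) = -sqrt(C1 + b^2)
 u(b) = sqrt(C1 + b^2)


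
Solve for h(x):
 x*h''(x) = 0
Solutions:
 h(x) = C1 + C2*x


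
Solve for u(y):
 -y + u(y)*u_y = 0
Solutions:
 u(y) = -sqrt(C1 + y^2)
 u(y) = sqrt(C1 + y^2)


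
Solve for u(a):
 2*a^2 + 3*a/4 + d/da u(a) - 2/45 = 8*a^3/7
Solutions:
 u(a) = C1 + 2*a^4/7 - 2*a^3/3 - 3*a^2/8 + 2*a/45


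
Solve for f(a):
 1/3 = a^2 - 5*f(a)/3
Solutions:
 f(a) = 3*a^2/5 - 1/5


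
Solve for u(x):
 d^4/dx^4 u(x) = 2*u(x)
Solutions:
 u(x) = C1*exp(-2^(1/4)*x) + C2*exp(2^(1/4)*x) + C3*sin(2^(1/4)*x) + C4*cos(2^(1/4)*x)


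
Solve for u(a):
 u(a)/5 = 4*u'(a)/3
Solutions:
 u(a) = C1*exp(3*a/20)


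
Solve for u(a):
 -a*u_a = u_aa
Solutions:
 u(a) = C1 + C2*erf(sqrt(2)*a/2)


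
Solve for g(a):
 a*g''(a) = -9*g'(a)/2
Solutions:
 g(a) = C1 + C2/a^(7/2)


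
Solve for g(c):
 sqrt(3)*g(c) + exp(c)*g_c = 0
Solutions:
 g(c) = C1*exp(sqrt(3)*exp(-c))


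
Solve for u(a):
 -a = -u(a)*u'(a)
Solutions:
 u(a) = -sqrt(C1 + a^2)
 u(a) = sqrt(C1 + a^2)


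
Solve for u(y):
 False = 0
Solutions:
 u(y) = C1 + zoo*y - 5*log(cos(3*y/4))/3


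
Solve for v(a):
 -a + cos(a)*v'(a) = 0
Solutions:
 v(a) = C1 + Integral(a/cos(a), a)


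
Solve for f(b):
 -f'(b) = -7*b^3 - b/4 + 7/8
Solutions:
 f(b) = C1 + 7*b^4/4 + b^2/8 - 7*b/8


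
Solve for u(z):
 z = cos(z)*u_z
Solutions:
 u(z) = C1 + Integral(z/cos(z), z)


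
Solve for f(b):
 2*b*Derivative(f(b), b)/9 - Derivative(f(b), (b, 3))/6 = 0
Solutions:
 f(b) = C1 + Integral(C2*airyai(6^(2/3)*b/3) + C3*airybi(6^(2/3)*b/3), b)


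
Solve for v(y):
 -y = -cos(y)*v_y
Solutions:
 v(y) = C1 + Integral(y/cos(y), y)


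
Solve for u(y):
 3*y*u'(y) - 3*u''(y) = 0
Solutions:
 u(y) = C1 + C2*erfi(sqrt(2)*y/2)


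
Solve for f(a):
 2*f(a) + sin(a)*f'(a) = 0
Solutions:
 f(a) = C1*(cos(a) + 1)/(cos(a) - 1)


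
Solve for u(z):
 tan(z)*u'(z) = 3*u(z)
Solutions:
 u(z) = C1*sin(z)^3


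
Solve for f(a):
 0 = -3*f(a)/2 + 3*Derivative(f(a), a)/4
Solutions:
 f(a) = C1*exp(2*a)


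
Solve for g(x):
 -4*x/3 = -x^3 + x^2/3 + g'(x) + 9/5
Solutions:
 g(x) = C1 + x^4/4 - x^3/9 - 2*x^2/3 - 9*x/5


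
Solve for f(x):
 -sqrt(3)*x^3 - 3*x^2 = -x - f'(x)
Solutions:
 f(x) = C1 + sqrt(3)*x^4/4 + x^3 - x^2/2


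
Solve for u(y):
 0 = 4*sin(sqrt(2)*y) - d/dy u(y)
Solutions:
 u(y) = C1 - 2*sqrt(2)*cos(sqrt(2)*y)


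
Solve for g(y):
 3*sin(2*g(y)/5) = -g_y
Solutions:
 3*y + 5*log(cos(2*g(y)/5) - 1)/4 - 5*log(cos(2*g(y)/5) + 1)/4 = C1


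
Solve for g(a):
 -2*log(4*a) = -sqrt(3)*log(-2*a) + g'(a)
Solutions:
 g(a) = C1 - a*(2 - sqrt(3))*log(a) + a*(-4*log(2) - sqrt(3) + sqrt(3)*log(2) + 2 + sqrt(3)*I*pi)


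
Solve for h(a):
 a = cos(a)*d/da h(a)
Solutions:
 h(a) = C1 + Integral(a/cos(a), a)


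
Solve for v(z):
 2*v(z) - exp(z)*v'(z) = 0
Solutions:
 v(z) = C1*exp(-2*exp(-z))


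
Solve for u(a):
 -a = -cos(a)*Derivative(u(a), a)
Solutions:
 u(a) = C1 + Integral(a/cos(a), a)


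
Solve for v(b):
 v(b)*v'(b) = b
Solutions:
 v(b) = -sqrt(C1 + b^2)
 v(b) = sqrt(C1 + b^2)


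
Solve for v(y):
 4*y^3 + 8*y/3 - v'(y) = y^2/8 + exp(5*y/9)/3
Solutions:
 v(y) = C1 + y^4 - y^3/24 + 4*y^2/3 - 3*exp(5*y/9)/5


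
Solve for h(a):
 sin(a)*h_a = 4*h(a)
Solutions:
 h(a) = C1*(cos(a)^2 - 2*cos(a) + 1)/(cos(a)^2 + 2*cos(a) + 1)


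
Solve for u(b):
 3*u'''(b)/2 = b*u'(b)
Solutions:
 u(b) = C1 + Integral(C2*airyai(2^(1/3)*3^(2/3)*b/3) + C3*airybi(2^(1/3)*3^(2/3)*b/3), b)


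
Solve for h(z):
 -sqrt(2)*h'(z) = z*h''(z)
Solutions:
 h(z) = C1 + C2*z^(1 - sqrt(2))


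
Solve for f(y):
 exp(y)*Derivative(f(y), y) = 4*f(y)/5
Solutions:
 f(y) = C1*exp(-4*exp(-y)/5)


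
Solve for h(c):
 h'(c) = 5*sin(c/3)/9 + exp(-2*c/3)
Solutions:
 h(c) = C1 - 5*cos(c/3)/3 - 3*exp(-2*c/3)/2


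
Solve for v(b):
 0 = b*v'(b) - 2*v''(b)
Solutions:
 v(b) = C1 + C2*erfi(b/2)


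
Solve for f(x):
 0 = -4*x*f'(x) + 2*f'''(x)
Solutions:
 f(x) = C1 + Integral(C2*airyai(2^(1/3)*x) + C3*airybi(2^(1/3)*x), x)


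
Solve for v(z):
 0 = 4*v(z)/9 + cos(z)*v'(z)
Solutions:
 v(z) = C1*(sin(z) - 1)^(2/9)/(sin(z) + 1)^(2/9)


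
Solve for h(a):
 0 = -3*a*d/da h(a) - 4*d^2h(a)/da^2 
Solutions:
 h(a) = C1 + C2*erf(sqrt(6)*a/4)


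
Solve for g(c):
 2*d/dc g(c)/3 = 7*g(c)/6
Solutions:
 g(c) = C1*exp(7*c/4)


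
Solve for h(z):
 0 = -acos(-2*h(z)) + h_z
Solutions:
 Integral(1/acos(-2*_y), (_y, h(z))) = C1 + z


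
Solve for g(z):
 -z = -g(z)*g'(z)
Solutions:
 g(z) = -sqrt(C1 + z^2)
 g(z) = sqrt(C1 + z^2)


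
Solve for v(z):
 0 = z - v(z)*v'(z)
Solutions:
 v(z) = -sqrt(C1 + z^2)
 v(z) = sqrt(C1 + z^2)


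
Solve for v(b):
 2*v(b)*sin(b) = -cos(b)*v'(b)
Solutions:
 v(b) = C1*cos(b)^2


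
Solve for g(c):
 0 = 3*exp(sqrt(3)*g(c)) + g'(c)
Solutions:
 g(c) = sqrt(3)*(2*log(1/(C1 + 3*c)) - log(3))/6


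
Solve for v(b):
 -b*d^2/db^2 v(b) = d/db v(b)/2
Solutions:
 v(b) = C1 + C2*sqrt(b)


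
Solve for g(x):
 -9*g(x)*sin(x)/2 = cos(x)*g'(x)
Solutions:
 g(x) = C1*cos(x)^(9/2)


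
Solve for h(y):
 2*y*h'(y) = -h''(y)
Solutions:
 h(y) = C1 + C2*erf(y)


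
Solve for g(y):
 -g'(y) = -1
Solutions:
 g(y) = C1 + y


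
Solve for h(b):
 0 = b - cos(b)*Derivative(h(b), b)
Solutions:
 h(b) = C1 + Integral(b/cos(b), b)


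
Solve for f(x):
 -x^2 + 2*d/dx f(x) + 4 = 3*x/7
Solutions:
 f(x) = C1 + x^3/6 + 3*x^2/28 - 2*x


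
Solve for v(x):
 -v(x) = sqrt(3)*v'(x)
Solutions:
 v(x) = C1*exp(-sqrt(3)*x/3)


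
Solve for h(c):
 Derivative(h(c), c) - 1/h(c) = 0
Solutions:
 h(c) = -sqrt(C1 + 2*c)
 h(c) = sqrt(C1 + 2*c)


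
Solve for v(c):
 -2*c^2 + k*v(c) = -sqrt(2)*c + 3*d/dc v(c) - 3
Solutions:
 v(c) = C1*exp(c*k/3) + 2*c^2/k - sqrt(2)*c/k + 12*c/k^2 - 3/k - 3*sqrt(2)/k^2 + 36/k^3


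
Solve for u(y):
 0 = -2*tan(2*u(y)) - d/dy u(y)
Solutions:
 u(y) = -asin(C1*exp(-4*y))/2 + pi/2
 u(y) = asin(C1*exp(-4*y))/2


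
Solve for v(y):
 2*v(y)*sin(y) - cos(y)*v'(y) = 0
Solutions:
 v(y) = C1/cos(y)^2


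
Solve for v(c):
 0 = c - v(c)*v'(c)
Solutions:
 v(c) = -sqrt(C1 + c^2)
 v(c) = sqrt(C1 + c^2)


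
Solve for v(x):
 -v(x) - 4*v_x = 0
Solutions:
 v(x) = C1*exp(-x/4)


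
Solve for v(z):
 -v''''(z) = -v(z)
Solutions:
 v(z) = C1*exp(-z) + C2*exp(z) + C3*sin(z) + C4*cos(z)


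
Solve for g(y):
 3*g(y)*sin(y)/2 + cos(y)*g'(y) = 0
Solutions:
 g(y) = C1*cos(y)^(3/2)


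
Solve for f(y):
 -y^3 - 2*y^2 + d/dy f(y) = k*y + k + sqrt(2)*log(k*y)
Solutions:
 f(y) = C1 + k*y^2/2 + y^4/4 + 2*y^3/3 + y*(k - sqrt(2)) + sqrt(2)*y*log(k*y)


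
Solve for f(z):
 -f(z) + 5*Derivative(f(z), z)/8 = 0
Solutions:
 f(z) = C1*exp(8*z/5)


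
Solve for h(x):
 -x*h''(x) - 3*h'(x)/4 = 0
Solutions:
 h(x) = C1 + C2*x^(1/4)


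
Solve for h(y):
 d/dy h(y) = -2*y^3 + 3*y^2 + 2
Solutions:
 h(y) = C1 - y^4/2 + y^3 + 2*y


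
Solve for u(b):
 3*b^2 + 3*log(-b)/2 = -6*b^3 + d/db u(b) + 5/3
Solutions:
 u(b) = C1 + 3*b^4/2 + b^3 + 3*b*log(-b)/2 - 19*b/6


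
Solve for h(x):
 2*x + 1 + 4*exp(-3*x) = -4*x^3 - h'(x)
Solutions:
 h(x) = C1 - x^4 - x^2 - x + 4*exp(-3*x)/3


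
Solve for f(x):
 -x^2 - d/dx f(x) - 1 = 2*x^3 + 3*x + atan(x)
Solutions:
 f(x) = C1 - x^4/2 - x^3/3 - 3*x^2/2 - x*atan(x) - x + log(x^2 + 1)/2


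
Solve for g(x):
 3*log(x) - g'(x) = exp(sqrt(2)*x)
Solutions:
 g(x) = C1 + 3*x*log(x) - 3*x - sqrt(2)*exp(sqrt(2)*x)/2


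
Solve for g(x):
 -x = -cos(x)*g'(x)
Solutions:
 g(x) = C1 + Integral(x/cos(x), x)


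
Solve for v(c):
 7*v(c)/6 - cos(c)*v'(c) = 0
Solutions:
 v(c) = C1*(sin(c) + 1)^(7/12)/(sin(c) - 1)^(7/12)


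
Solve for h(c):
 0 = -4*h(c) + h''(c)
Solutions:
 h(c) = C1*exp(-2*c) + C2*exp(2*c)


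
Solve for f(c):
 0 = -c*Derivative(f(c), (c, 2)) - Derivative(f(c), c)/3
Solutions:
 f(c) = C1 + C2*c^(2/3)


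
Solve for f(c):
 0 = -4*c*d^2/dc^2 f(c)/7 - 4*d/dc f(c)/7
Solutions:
 f(c) = C1 + C2*log(c)


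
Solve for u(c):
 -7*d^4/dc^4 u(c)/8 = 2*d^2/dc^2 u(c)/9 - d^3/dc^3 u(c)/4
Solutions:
 u(c) = C1 + C2*c + (C3*sin(sqrt(103)*c/21) + C4*cos(sqrt(103)*c/21))*exp(c/7)


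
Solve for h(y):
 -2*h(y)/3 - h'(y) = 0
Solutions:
 h(y) = C1*exp(-2*y/3)


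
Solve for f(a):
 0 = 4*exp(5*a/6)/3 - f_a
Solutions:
 f(a) = C1 + 8*exp(5*a/6)/5


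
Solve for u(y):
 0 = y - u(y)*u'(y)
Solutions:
 u(y) = -sqrt(C1 + y^2)
 u(y) = sqrt(C1 + y^2)


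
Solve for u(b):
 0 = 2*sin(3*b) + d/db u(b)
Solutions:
 u(b) = C1 + 2*cos(3*b)/3


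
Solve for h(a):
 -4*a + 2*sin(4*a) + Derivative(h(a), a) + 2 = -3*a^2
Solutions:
 h(a) = C1 - a^3 + 2*a^2 - 2*a + cos(4*a)/2


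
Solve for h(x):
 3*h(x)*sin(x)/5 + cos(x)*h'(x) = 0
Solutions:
 h(x) = C1*cos(x)^(3/5)


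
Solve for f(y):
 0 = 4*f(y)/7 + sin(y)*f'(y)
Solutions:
 f(y) = C1*(cos(y) + 1)^(2/7)/(cos(y) - 1)^(2/7)


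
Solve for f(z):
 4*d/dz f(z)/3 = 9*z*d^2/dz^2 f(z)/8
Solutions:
 f(z) = C1 + C2*z^(59/27)


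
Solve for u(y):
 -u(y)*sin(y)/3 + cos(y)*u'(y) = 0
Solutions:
 u(y) = C1/cos(y)^(1/3)


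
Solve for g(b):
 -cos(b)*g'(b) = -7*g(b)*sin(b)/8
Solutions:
 g(b) = C1/cos(b)^(7/8)


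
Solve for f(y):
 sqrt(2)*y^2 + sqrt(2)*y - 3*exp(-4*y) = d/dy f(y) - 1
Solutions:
 f(y) = C1 + sqrt(2)*y^3/3 + sqrt(2)*y^2/2 + y + 3*exp(-4*y)/4


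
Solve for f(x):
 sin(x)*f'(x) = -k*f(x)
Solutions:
 f(x) = C1*exp(k*(-log(cos(x) - 1) + log(cos(x) + 1))/2)


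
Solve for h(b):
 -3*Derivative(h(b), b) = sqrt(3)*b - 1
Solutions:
 h(b) = C1 - sqrt(3)*b^2/6 + b/3


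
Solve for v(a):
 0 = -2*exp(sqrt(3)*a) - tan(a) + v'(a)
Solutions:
 v(a) = C1 + 2*sqrt(3)*exp(sqrt(3)*a)/3 - log(cos(a))


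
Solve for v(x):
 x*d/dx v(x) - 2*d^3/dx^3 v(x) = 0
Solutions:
 v(x) = C1 + Integral(C2*airyai(2^(2/3)*x/2) + C3*airybi(2^(2/3)*x/2), x)


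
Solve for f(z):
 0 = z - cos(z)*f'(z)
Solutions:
 f(z) = C1 + Integral(z/cos(z), z)


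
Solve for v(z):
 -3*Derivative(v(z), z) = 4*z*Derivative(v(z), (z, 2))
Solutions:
 v(z) = C1 + C2*z^(1/4)


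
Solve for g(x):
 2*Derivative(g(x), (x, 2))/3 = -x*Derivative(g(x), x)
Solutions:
 g(x) = C1 + C2*erf(sqrt(3)*x/2)


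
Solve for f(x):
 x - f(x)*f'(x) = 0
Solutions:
 f(x) = -sqrt(C1 + x^2)
 f(x) = sqrt(C1 + x^2)


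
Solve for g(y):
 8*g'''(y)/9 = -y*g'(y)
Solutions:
 g(y) = C1 + Integral(C2*airyai(-3^(2/3)*y/2) + C3*airybi(-3^(2/3)*y/2), y)


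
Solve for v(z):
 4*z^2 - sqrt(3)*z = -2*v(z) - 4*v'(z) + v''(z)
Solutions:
 v(z) = C1*exp(z*(2 - sqrt(6))) + C2*exp(z*(2 + sqrt(6))) - 2*z^2 + sqrt(3)*z/2 + 8*z - 18 - sqrt(3)


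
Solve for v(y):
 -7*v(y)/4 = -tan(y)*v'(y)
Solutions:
 v(y) = C1*sin(y)^(7/4)


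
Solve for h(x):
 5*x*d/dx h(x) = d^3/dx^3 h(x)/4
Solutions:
 h(x) = C1 + Integral(C2*airyai(20^(1/3)*x) + C3*airybi(20^(1/3)*x), x)


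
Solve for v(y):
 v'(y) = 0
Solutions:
 v(y) = C1


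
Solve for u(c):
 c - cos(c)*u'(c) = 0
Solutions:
 u(c) = C1 + Integral(c/cos(c), c)


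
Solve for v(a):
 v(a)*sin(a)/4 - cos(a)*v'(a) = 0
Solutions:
 v(a) = C1/cos(a)^(1/4)


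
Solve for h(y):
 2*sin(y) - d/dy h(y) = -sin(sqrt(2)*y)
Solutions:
 h(y) = C1 - 2*cos(y) - sqrt(2)*cos(sqrt(2)*y)/2


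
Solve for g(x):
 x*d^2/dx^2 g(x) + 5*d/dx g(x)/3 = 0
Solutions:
 g(x) = C1 + C2/x^(2/3)


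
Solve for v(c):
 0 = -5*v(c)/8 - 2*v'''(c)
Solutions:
 v(c) = C3*exp(-2^(2/3)*5^(1/3)*c/4) + (C1*sin(2^(2/3)*sqrt(3)*5^(1/3)*c/8) + C2*cos(2^(2/3)*sqrt(3)*5^(1/3)*c/8))*exp(2^(2/3)*5^(1/3)*c/8)


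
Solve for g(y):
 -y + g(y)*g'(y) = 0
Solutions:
 g(y) = -sqrt(C1 + y^2)
 g(y) = sqrt(C1 + y^2)


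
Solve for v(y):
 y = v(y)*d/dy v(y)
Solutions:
 v(y) = -sqrt(C1 + y^2)
 v(y) = sqrt(C1 + y^2)


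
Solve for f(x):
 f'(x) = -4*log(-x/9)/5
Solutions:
 f(x) = C1 - 4*x*log(-x)/5 + 4*x*(1 + 2*log(3))/5


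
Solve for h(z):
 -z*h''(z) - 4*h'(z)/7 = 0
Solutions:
 h(z) = C1 + C2*z^(3/7)


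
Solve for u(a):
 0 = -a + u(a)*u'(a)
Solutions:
 u(a) = -sqrt(C1 + a^2)
 u(a) = sqrt(C1 + a^2)


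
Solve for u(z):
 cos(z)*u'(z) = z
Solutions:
 u(z) = C1 + Integral(z/cos(z), z)


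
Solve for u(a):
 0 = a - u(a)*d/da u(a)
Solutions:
 u(a) = -sqrt(C1 + a^2)
 u(a) = sqrt(C1 + a^2)


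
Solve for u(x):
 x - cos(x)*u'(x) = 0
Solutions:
 u(x) = C1 + Integral(x/cos(x), x)


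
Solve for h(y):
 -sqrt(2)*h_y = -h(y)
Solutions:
 h(y) = C1*exp(sqrt(2)*y/2)


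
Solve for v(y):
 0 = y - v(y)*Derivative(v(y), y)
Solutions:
 v(y) = -sqrt(C1 + y^2)
 v(y) = sqrt(C1 + y^2)


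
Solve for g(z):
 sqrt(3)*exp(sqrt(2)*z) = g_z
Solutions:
 g(z) = C1 + sqrt(6)*exp(sqrt(2)*z)/2


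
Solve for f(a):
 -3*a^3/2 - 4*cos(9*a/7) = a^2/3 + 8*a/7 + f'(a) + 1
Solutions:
 f(a) = C1 - 3*a^4/8 - a^3/9 - 4*a^2/7 - a - 28*sin(9*a/7)/9


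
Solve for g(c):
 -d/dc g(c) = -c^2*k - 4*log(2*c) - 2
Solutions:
 g(c) = C1 + c^3*k/3 + 4*c*log(c) - 2*c + c*log(16)


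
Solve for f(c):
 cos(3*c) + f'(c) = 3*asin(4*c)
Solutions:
 f(c) = C1 + 3*c*asin(4*c) + 3*sqrt(1 - 16*c^2)/4 - sin(3*c)/3


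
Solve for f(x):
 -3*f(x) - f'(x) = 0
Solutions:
 f(x) = C1*exp(-3*x)


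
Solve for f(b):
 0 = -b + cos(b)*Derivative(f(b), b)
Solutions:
 f(b) = C1 + Integral(b/cos(b), b)


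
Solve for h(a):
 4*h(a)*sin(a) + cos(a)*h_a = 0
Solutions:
 h(a) = C1*cos(a)^4


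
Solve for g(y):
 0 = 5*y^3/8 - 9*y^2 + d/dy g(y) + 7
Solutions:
 g(y) = C1 - 5*y^4/32 + 3*y^3 - 7*y


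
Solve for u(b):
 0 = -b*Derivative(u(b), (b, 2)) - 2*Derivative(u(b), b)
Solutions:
 u(b) = C1 + C2/b


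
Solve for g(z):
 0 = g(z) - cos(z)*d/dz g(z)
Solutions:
 g(z) = C1*sqrt(sin(z) + 1)/sqrt(sin(z) - 1)


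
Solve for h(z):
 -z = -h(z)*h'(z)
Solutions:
 h(z) = -sqrt(C1 + z^2)
 h(z) = sqrt(C1 + z^2)


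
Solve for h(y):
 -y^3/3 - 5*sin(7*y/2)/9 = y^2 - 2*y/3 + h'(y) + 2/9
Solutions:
 h(y) = C1 - y^4/12 - y^3/3 + y^2/3 - 2*y/9 + 10*cos(7*y/2)/63


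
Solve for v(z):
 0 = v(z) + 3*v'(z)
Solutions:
 v(z) = C1*exp(-z/3)


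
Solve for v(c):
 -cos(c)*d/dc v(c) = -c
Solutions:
 v(c) = C1 + Integral(c/cos(c), c)


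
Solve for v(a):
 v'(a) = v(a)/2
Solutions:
 v(a) = C1*exp(a/2)


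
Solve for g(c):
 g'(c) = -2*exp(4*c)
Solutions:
 g(c) = C1 - exp(4*c)/2


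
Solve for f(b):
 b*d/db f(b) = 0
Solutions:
 f(b) = C1


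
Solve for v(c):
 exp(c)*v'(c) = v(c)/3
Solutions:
 v(c) = C1*exp(-exp(-c)/3)


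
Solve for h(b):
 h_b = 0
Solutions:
 h(b) = C1


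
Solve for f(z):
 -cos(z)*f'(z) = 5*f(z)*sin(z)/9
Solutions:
 f(z) = C1*cos(z)^(5/9)


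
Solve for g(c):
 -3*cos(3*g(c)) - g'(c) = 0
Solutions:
 g(c) = -asin((C1 + exp(18*c))/(C1 - exp(18*c)))/3 + pi/3
 g(c) = asin((C1 + exp(18*c))/(C1 - exp(18*c)))/3


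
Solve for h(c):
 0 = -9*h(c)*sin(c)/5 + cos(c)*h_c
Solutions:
 h(c) = C1/cos(c)^(9/5)


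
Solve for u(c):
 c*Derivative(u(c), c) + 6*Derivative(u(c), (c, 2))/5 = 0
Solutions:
 u(c) = C1 + C2*erf(sqrt(15)*c/6)


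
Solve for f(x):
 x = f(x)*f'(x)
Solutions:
 f(x) = -sqrt(C1 + x^2)
 f(x) = sqrt(C1 + x^2)


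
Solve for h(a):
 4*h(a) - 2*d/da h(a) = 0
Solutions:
 h(a) = C1*exp(2*a)


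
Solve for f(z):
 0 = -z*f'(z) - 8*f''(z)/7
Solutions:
 f(z) = C1 + C2*erf(sqrt(7)*z/4)


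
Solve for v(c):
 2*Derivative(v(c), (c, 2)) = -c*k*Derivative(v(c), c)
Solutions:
 v(c) = Piecewise((-sqrt(pi)*C1*erf(c*sqrt(k)/2)/sqrt(k) - C2, (k > 0) | (k < 0)), (-C1*c - C2, True))


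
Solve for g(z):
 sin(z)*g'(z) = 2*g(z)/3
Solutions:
 g(z) = C1*(cos(z) - 1)^(1/3)/(cos(z) + 1)^(1/3)


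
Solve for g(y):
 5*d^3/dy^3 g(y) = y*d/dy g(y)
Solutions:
 g(y) = C1 + Integral(C2*airyai(5^(2/3)*y/5) + C3*airybi(5^(2/3)*y/5), y)


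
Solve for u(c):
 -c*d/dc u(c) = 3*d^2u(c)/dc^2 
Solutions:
 u(c) = C1 + C2*erf(sqrt(6)*c/6)


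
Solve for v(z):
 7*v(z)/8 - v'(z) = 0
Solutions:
 v(z) = C1*exp(7*z/8)


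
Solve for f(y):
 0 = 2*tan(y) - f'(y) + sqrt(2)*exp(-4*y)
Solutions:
 f(y) = C1 + log(tan(y)^2 + 1) - sqrt(2)*exp(-4*y)/4


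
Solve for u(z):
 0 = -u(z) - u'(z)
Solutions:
 u(z) = C1*exp(-z)


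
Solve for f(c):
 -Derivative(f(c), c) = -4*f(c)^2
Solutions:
 f(c) = -1/(C1 + 4*c)


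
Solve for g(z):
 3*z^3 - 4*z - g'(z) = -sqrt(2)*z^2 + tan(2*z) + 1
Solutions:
 g(z) = C1 + 3*z^4/4 + sqrt(2)*z^3/3 - 2*z^2 - z + log(cos(2*z))/2


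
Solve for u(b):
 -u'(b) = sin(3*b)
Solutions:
 u(b) = C1 + cos(3*b)/3


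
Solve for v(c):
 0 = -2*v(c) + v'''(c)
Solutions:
 v(c) = C3*exp(2^(1/3)*c) + (C1*sin(2^(1/3)*sqrt(3)*c/2) + C2*cos(2^(1/3)*sqrt(3)*c/2))*exp(-2^(1/3)*c/2)


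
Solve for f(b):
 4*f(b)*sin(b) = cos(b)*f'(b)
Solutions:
 f(b) = C1/cos(b)^4


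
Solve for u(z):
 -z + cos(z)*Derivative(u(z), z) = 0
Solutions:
 u(z) = C1 + Integral(z/cos(z), z)


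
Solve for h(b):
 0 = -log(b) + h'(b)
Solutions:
 h(b) = C1 + b*log(b) - b


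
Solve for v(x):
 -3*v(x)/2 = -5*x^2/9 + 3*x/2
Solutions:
 v(x) = x*(10*x - 27)/27


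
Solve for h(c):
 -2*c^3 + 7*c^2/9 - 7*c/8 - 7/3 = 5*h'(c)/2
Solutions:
 h(c) = C1 - c^4/5 + 14*c^3/135 - 7*c^2/40 - 14*c/15


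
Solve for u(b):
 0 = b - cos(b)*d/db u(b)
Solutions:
 u(b) = C1 + Integral(b/cos(b), b)


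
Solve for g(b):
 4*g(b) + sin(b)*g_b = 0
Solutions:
 g(b) = C1*(cos(b)^2 + 2*cos(b) + 1)/(cos(b)^2 - 2*cos(b) + 1)


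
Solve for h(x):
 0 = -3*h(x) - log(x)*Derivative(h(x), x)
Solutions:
 h(x) = C1*exp(-3*li(x))


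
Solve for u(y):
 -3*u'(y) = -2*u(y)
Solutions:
 u(y) = C1*exp(2*y/3)


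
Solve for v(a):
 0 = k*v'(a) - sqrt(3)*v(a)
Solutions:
 v(a) = C1*exp(sqrt(3)*a/k)


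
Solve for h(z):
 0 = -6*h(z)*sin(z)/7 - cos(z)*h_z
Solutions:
 h(z) = C1*cos(z)^(6/7)


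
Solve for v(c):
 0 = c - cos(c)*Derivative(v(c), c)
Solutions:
 v(c) = C1 + Integral(c/cos(c), c)


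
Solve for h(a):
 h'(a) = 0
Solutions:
 h(a) = C1


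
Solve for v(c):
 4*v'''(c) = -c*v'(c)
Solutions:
 v(c) = C1 + Integral(C2*airyai(-2^(1/3)*c/2) + C3*airybi(-2^(1/3)*c/2), c)


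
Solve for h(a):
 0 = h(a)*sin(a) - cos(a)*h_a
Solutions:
 h(a) = C1/cos(a)


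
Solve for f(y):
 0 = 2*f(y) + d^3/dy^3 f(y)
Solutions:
 f(y) = C3*exp(-2^(1/3)*y) + (C1*sin(2^(1/3)*sqrt(3)*y/2) + C2*cos(2^(1/3)*sqrt(3)*y/2))*exp(2^(1/3)*y/2)


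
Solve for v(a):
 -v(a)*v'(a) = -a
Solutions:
 v(a) = -sqrt(C1 + a^2)
 v(a) = sqrt(C1 + a^2)


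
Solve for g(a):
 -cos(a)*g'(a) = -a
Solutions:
 g(a) = C1 + Integral(a/cos(a), a)


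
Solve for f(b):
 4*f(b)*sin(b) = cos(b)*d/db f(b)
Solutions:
 f(b) = C1/cos(b)^4


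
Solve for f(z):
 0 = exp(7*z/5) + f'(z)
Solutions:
 f(z) = C1 - 5*exp(7*z/5)/7


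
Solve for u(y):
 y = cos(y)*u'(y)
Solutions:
 u(y) = C1 + Integral(y/cos(y), y)


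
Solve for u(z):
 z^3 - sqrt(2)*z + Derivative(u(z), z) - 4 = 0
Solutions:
 u(z) = C1 - z^4/4 + sqrt(2)*z^2/2 + 4*z


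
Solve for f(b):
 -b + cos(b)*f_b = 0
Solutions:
 f(b) = C1 + Integral(b/cos(b), b)


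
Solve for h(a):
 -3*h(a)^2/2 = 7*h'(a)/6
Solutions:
 h(a) = 7/(C1 + 9*a)


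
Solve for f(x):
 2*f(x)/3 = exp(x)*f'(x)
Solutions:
 f(x) = C1*exp(-2*exp(-x)/3)


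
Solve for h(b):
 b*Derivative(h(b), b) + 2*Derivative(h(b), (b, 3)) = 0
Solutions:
 h(b) = C1 + Integral(C2*airyai(-2^(2/3)*b/2) + C3*airybi(-2^(2/3)*b/2), b)


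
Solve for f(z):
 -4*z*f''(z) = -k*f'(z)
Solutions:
 f(z) = C1 + z^(re(k)/4 + 1)*(C2*sin(log(z)*Abs(im(k))/4) + C3*cos(log(z)*im(k)/4))


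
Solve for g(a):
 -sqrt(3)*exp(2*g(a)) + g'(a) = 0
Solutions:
 g(a) = log(-sqrt(-1/(C1 + sqrt(3)*a))) - log(2)/2
 g(a) = log(-1/(C1 + sqrt(3)*a))/2 - log(2)/2


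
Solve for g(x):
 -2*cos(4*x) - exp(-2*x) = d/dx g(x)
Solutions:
 g(x) = C1 - sin(4*x)/2 + exp(-2*x)/2


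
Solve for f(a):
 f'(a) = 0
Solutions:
 f(a) = C1


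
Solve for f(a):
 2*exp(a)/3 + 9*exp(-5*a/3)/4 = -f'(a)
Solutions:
 f(a) = C1 - 2*exp(a)/3 + 27*exp(-5*a/3)/20


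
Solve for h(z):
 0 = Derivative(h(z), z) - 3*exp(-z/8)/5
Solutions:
 h(z) = C1 - 24*exp(-z/8)/5


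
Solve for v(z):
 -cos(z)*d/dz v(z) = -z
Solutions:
 v(z) = C1 + Integral(z/cos(z), z)


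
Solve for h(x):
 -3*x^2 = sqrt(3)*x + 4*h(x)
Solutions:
 h(x) = x*(-3*x - sqrt(3))/4


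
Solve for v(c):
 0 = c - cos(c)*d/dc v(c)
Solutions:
 v(c) = C1 + Integral(c/cos(c), c)


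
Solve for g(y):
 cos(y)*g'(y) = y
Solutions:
 g(y) = C1 + Integral(y/cos(y), y)


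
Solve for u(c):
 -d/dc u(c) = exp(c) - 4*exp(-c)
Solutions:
 u(c) = C1 - exp(c) - 4*exp(-c)


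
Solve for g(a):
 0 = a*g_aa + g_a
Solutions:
 g(a) = C1 + C2*log(a)


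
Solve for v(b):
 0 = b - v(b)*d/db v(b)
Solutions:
 v(b) = -sqrt(C1 + b^2)
 v(b) = sqrt(C1 + b^2)


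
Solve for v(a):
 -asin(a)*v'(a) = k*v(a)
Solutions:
 v(a) = C1*exp(-k*Integral(1/asin(a), a))


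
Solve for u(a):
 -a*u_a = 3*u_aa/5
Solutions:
 u(a) = C1 + C2*erf(sqrt(30)*a/6)


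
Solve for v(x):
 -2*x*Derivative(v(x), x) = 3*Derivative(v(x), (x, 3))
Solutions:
 v(x) = C1 + Integral(C2*airyai(-2^(1/3)*3^(2/3)*x/3) + C3*airybi(-2^(1/3)*3^(2/3)*x/3), x)


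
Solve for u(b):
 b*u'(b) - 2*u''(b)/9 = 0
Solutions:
 u(b) = C1 + C2*erfi(3*b/2)


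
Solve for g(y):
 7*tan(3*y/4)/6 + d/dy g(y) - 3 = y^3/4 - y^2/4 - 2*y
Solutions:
 g(y) = C1 + y^4/16 - y^3/12 - y^2 + 3*y + 14*log(cos(3*y/4))/9


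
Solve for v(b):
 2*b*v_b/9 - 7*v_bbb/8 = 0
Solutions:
 v(b) = C1 + Integral(C2*airyai(2*294^(1/3)*b/21) + C3*airybi(2*294^(1/3)*b/21), b)


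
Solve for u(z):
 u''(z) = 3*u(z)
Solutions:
 u(z) = C1*exp(-sqrt(3)*z) + C2*exp(sqrt(3)*z)


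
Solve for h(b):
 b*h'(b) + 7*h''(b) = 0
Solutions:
 h(b) = C1 + C2*erf(sqrt(14)*b/14)


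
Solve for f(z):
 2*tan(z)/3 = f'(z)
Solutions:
 f(z) = C1 - 2*log(cos(z))/3


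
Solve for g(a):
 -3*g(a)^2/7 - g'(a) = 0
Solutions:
 g(a) = 7/(C1 + 3*a)


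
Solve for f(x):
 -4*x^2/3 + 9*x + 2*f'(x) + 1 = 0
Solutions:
 f(x) = C1 + 2*x^3/9 - 9*x^2/4 - x/2


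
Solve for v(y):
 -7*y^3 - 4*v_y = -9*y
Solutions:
 v(y) = C1 - 7*y^4/16 + 9*y^2/8


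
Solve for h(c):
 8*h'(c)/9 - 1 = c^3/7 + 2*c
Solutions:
 h(c) = C1 + 9*c^4/224 + 9*c^2/8 + 9*c/8


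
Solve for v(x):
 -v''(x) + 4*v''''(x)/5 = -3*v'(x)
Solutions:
 v(x) = C1 + C2*exp(15^(1/3)*x*(15^(1/3)/(sqrt(714) + 27)^(1/3) + (sqrt(714) + 27)^(1/3))/12)*sin(3^(1/6)*5^(1/3)*x*(-3^(2/3)*(sqrt(714) + 27)^(1/3) + 3*5^(1/3)/(sqrt(714) + 27)^(1/3))/12) + C3*exp(15^(1/3)*x*(15^(1/3)/(sqrt(714) + 27)^(1/3) + (sqrt(714) + 27)^(1/3))/12)*cos(3^(1/6)*5^(1/3)*x*(-3^(2/3)*(sqrt(714) + 27)^(1/3) + 3*5^(1/3)/(sqrt(714) + 27)^(1/3))/12) + C4*exp(-15^(1/3)*x*(15^(1/3)/(sqrt(714) + 27)^(1/3) + (sqrt(714) + 27)^(1/3))/6)


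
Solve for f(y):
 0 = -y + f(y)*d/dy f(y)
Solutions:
 f(y) = -sqrt(C1 + y^2)
 f(y) = sqrt(C1 + y^2)


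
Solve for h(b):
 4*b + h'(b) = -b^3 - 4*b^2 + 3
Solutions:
 h(b) = C1 - b^4/4 - 4*b^3/3 - 2*b^2 + 3*b


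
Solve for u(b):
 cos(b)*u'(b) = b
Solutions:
 u(b) = C1 + Integral(b/cos(b), b)


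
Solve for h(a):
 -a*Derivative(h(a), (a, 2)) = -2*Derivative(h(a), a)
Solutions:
 h(a) = C1 + C2*a^3


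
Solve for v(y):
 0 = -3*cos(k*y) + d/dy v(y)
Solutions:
 v(y) = C1 + 3*sin(k*y)/k


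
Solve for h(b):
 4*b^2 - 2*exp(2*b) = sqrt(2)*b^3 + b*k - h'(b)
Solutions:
 h(b) = C1 + sqrt(2)*b^4/4 - 4*b^3/3 + b^2*k/2 + exp(2*b)


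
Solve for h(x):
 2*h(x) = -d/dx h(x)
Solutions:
 h(x) = C1*exp(-2*x)


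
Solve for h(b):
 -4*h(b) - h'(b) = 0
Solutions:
 h(b) = C1*exp(-4*b)


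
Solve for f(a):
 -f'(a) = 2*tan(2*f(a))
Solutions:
 f(a) = -asin(C1*exp(-4*a))/2 + pi/2
 f(a) = asin(C1*exp(-4*a))/2


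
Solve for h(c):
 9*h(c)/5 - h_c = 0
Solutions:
 h(c) = C1*exp(9*c/5)


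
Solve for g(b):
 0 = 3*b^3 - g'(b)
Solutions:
 g(b) = C1 + 3*b^4/4


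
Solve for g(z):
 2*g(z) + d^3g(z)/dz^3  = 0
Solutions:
 g(z) = C3*exp(-2^(1/3)*z) + (C1*sin(2^(1/3)*sqrt(3)*z/2) + C2*cos(2^(1/3)*sqrt(3)*z/2))*exp(2^(1/3)*z/2)


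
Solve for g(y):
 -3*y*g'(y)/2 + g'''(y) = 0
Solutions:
 g(y) = C1 + Integral(C2*airyai(2^(2/3)*3^(1/3)*y/2) + C3*airybi(2^(2/3)*3^(1/3)*y/2), y)


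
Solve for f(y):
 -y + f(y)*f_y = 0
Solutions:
 f(y) = -sqrt(C1 + y^2)
 f(y) = sqrt(C1 + y^2)


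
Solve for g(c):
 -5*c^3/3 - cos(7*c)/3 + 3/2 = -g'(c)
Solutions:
 g(c) = C1 + 5*c^4/12 - 3*c/2 + sin(7*c)/21


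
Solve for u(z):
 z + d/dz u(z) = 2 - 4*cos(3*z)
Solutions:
 u(z) = C1 - z^2/2 + 2*z - 4*sin(3*z)/3


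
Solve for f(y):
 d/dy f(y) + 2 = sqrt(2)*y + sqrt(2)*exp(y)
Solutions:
 f(y) = C1 + sqrt(2)*y^2/2 - 2*y + sqrt(2)*exp(y)


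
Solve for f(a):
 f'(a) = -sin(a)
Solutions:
 f(a) = C1 + cos(a)


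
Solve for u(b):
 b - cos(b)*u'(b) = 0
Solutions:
 u(b) = C1 + Integral(b/cos(b), b)


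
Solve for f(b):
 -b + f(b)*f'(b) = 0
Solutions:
 f(b) = -sqrt(C1 + b^2)
 f(b) = sqrt(C1 + b^2)
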